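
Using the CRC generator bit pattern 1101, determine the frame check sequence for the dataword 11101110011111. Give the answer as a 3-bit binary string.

Append 3 zeros: 11101110011111000. Divide by 1101 (XOR where the leading bit is 1):
  pos 0: 1110 XOR 1101 = 0011
  pos 2: 1111 XOR 1101 = 0010
  pos 4: 1010 XOR 1101 = 0111
  pos 5: 1110 XOR 1101 = 0011
  pos 7: 1111 XOR 1101 = 0010
  pos 9: 1011 XOR 1101 = 0110
  pos 10: 1101 XOR 1101 = 0000
Remainder (last 3 bits) = 000. This is the CRC / FCS.

000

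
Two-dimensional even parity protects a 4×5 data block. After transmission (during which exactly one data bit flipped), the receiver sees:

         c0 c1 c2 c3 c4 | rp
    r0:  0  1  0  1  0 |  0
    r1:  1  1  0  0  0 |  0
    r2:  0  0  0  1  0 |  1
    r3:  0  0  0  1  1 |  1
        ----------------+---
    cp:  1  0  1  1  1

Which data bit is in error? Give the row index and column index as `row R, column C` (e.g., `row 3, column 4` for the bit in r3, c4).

Recompute each row's even parity and compare to rp:
  r0: data parity 0, sent rp 0 → ok
  r1: data parity 0, sent rp 0 → ok
  r2: data parity 1, sent rp 1 → ok
  r3: data parity 0, sent rp 1 → mismatch
Recompute each column's even parity and compare to cp:
  c0: data parity 1, sent cp 1 → ok
  c1: data parity 0, sent cp 0 → ok
  c2: data parity 0, sent cp 1 → mismatch
  c3: data parity 1, sent cp 1 → ok
  c4: data parity 1, sent cp 1 → ok
Exactly one row (r3) and one column (c2) fail → the flipped bit is at their intersection.

row 3, column 2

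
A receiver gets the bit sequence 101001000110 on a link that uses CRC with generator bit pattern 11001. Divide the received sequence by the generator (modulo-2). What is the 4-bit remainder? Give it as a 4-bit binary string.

0001

Modulo-2 division of 101001000110 by 11001:
  pos 0: 10100 XOR 11001 = 01101
  pos 1: 11011 XOR 11001 = 00010
  pos 4: 10000 XOR 11001 = 01001
  pos 5: 10011 XOR 11001 = 01010
  pos 6: 10101 XOR 11001 = 01100
  pos 7: 11000 XOR 11001 = 00001
Remainder = 0001 (nonzero — an error is detected).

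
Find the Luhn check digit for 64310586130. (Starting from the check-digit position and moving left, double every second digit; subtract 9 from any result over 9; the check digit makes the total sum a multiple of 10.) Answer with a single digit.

Partial digits right→left: 0 3 1 6 8 5 0 1 3 4 6
Double every second digit counting from the check-digit position (so the 1st, 3rd, 5th, ... of the partial from the right).
  doubled (with −9 where >9): 0 2 7 0 6 3 → sum 18
  kept as-is: 3 6 5 1 4 → sum 19
Total = 18 + 19 = 37.
Check digit = (10 − (37 mod 10)) mod 10 = 3.

3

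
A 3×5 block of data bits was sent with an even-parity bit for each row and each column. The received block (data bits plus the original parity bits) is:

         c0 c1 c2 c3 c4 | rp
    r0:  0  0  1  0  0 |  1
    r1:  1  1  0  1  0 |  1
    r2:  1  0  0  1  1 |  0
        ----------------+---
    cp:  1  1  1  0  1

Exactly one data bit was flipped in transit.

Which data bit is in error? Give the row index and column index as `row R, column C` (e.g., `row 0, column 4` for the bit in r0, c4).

Recompute each row's even parity and compare to rp:
  r0: data parity 1, sent rp 1 → ok
  r1: data parity 1, sent rp 1 → ok
  r2: data parity 1, sent rp 0 → mismatch
Recompute each column's even parity and compare to cp:
  c0: data parity 0, sent cp 1 → mismatch
  c1: data parity 1, sent cp 1 → ok
  c2: data parity 1, sent cp 1 → ok
  c3: data parity 0, sent cp 0 → ok
  c4: data parity 1, sent cp 1 → ok
Exactly one row (r2) and one column (c0) fail → the flipped bit is at their intersection.

row 2, column 0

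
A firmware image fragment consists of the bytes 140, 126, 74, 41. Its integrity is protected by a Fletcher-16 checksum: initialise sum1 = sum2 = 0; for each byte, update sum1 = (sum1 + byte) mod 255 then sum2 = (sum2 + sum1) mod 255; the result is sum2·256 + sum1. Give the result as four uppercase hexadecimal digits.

Running sums (mod 255):
  after byte 0 (140): sum1=140, sum2=140
  after byte 1 (126): sum1=11, sum2=151
  after byte 2 (74): sum1=85, sum2=236
  after byte 3 (41): sum1=126, sum2=107
Checksum = sum2·256 + sum1 = 107·256 + 126 = 27518 = 0x6B7E.

6B7E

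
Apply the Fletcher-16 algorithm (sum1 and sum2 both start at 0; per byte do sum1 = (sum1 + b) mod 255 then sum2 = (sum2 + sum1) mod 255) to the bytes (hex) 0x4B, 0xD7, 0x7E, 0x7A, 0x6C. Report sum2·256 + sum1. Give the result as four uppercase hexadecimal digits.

B488

Running sums (mod 255):
  after byte 0 (0x4B): sum1=75, sum2=75
  after byte 1 (0xD7): sum1=35, sum2=110
  after byte 2 (0x7E): sum1=161, sum2=16
  after byte 3 (0x7A): sum1=28, sum2=44
  after byte 4 (0x6C): sum1=136, sum2=180
Checksum = sum2·256 + sum1 = 180·256 + 136 = 46216 = 0xB488.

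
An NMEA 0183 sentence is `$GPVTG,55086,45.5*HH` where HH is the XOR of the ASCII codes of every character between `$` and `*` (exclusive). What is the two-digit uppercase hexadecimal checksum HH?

XOR the ASCII codes of the payload characters:
  'G' = 0x47 → acc = 0x47
  'P' = 0x50 → acc = 0x17
  'V' = 0x56 → acc = 0x41
  'T' = 0x54 → acc = 0x15
  'G' = 0x47 → acc = 0x52
  ',' = 0x2C → acc = 0x7E
  '5' = 0x35 → acc = 0x4B
  '5' = 0x35 → acc = 0x7E
  '0' = 0x30 → acc = 0x4E
  '8' = 0x38 → acc = 0x76
  '6' = 0x36 → acc = 0x40
  ',' = 0x2C → acc = 0x6C
  '4' = 0x34 → acc = 0x58
  '5' = 0x35 → acc = 0x6D
  '.' = 0x2E → acc = 0x43
  '5' = 0x35 → acc = 0x76
Checksum = 0x76.

76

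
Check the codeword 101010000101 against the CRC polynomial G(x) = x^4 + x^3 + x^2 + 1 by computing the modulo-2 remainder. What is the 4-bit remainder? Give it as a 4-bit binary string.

Modulo-2 division of 101010000101 by 11101:
  pos 0: 10101 XOR 11101 = 01000
  pos 1: 10000 XOR 11101 = 01101
  pos 2: 11010 XOR 11101 = 00111
  pos 4: 11100 XOR 11101 = 00001
Remainder = 1101 (nonzero — an error is detected).

1101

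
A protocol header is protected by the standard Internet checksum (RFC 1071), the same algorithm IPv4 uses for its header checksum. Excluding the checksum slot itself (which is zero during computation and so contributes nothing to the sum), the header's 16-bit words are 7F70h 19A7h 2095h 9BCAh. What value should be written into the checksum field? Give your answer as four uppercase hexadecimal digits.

One's-complement addition (fold any carry out of bit 15 back into bit 0):
  0x7F70 + 0x19A7 = 0x09917
  0x9917 + 0x2095 = 0x0B9AC
  0xB9AC + 0x9BCA = 0x15576 → wrap carry → 0x5577
One's-complement sum = 0x5577.
Checksum = ~0x5577 & 0xFFFF = 0xAA88.

AA88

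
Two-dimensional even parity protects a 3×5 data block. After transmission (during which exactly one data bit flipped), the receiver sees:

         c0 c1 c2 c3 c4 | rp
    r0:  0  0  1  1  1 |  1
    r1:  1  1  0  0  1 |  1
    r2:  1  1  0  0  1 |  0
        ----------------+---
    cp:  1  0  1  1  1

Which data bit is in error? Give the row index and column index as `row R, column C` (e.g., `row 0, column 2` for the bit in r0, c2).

Recompute each row's even parity and compare to rp:
  r0: data parity 1, sent rp 1 → ok
  r1: data parity 1, sent rp 1 → ok
  r2: data parity 1, sent rp 0 → mismatch
Recompute each column's even parity and compare to cp:
  c0: data parity 0, sent cp 1 → mismatch
  c1: data parity 0, sent cp 0 → ok
  c2: data parity 1, sent cp 1 → ok
  c3: data parity 1, sent cp 1 → ok
  c4: data parity 1, sent cp 1 → ok
Exactly one row (r2) and one column (c0) fail → the flipped bit is at their intersection.

row 2, column 0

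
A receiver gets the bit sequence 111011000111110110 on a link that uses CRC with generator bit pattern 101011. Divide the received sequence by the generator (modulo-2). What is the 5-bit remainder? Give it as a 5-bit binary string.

Modulo-2 division of 111011000111110110 by 101011:
  pos 0: 111011 XOR 101011 = 010000
  pos 1: 100000 XOR 101011 = 001011
  pos 3: 101100 XOR 101011 = 000111
  pos 6: 111111 XOR 101011 = 010100
  pos 7: 101001 XOR 101011 = 000010
  pos 11: 101011 XOR 101011 = 000000
Remainder = 00000 (zero — the frame passes the CRC check).

00000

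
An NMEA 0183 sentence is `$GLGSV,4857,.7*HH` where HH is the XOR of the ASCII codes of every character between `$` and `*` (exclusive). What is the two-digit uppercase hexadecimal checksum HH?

XOR the ASCII codes of the payload characters:
  'G' = 0x47 → acc = 0x47
  'L' = 0x4C → acc = 0x0B
  'G' = 0x47 → acc = 0x4C
  'S' = 0x53 → acc = 0x1F
  'V' = 0x56 → acc = 0x49
  ',' = 0x2C → acc = 0x65
  '4' = 0x34 → acc = 0x51
  '8' = 0x38 → acc = 0x69
  '5' = 0x35 → acc = 0x5C
  '7' = 0x37 → acc = 0x6B
  ',' = 0x2C → acc = 0x47
  '.' = 0x2E → acc = 0x69
  '7' = 0x37 → acc = 0x5E
Checksum = 0x5E.

5E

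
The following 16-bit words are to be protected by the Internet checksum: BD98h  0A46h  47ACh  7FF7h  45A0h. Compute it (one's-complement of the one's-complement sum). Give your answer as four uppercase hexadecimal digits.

2ADD

One's-complement addition (fold any carry out of bit 15 back into bit 0):
  0xBD98 + 0x0A46 = 0x0C7DE
  0xC7DE + 0x47AC = 0x10F8A → wrap carry → 0x0F8B
  0x0F8B + 0x7FF7 = 0x08F82
  0x8F82 + 0x45A0 = 0x0D522
One's-complement sum = 0xD522.
Checksum = ~0xD522 & 0xFFFF = 0x2ADD.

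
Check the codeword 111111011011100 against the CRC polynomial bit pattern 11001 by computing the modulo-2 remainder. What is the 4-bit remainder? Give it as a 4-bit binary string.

Modulo-2 division of 111111011011100 by 11001:
  pos 0: 11111 XOR 11001 = 00110
  pos 2: 11010 XOR 11001 = 00011
  pos 5: 11110 XOR 11001 = 00111
  pos 7: 11111 XOR 11001 = 00110
  pos 9: 11010 XOR 11001 = 00011
Remainder = 0110 (nonzero — an error is detected).

0110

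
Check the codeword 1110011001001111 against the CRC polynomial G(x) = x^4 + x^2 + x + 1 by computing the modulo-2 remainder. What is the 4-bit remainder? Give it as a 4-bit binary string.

0000

Modulo-2 division of 1110011001001111 by 10111:
  pos 0: 11100 XOR 10111 = 01011
  pos 1: 10111 XOR 10111 = 00000
  pos 6: 10010 XOR 10111 = 00101
  pos 8: 10101 XOR 10111 = 00010
  pos 11: 10111 XOR 10111 = 00000
Remainder = 0000 (zero — the frame passes the CRC check).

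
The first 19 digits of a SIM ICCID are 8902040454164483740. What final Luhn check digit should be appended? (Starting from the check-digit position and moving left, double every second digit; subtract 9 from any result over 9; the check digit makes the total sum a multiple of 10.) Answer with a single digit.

Partial digits right→left: 0 4 7 3 8 4 4 6 1 4 5 4 0 4 0 2 0 9 8
Double every second digit counting from the check-digit position (so the 1st, 3rd, 5th, ... of the partial from the right).
  doubled (with −9 where >9): 0 5 7 8 2 1 0 0 0 7 → sum 30
  kept as-is: 4 3 4 6 4 4 4 2 9 → sum 40
Total = 30 + 40 = 70.
Check digit = (10 − (70 mod 10)) mod 10 = 0.

0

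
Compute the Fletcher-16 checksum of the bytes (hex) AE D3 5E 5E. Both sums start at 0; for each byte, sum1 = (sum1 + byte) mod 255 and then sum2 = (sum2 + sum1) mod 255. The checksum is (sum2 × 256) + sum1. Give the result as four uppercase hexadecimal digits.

513F

Running sums (mod 255):
  after byte 0 (AE): sum1=174, sum2=174
  after byte 1 (D3): sum1=130, sum2=49
  after byte 2 (5E): sum1=224, sum2=18
  after byte 3 (5E): sum1=63, sum2=81
Checksum = sum2·256 + sum1 = 81·256 + 63 = 20799 = 0x513F.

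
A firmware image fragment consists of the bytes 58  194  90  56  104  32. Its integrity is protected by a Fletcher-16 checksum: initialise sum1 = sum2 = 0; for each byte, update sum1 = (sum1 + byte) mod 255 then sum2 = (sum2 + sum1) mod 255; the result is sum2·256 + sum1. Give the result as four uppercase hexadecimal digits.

2E18

Running sums (mod 255):
  after byte 0 (58): sum1=58, sum2=58
  after byte 1 (194): sum1=252, sum2=55
  after byte 2 (90): sum1=87, sum2=142
  after byte 3 (56): sum1=143, sum2=30
  after byte 4 (104): sum1=247, sum2=22
  after byte 5 (32): sum1=24, sum2=46
Checksum = sum2·256 + sum1 = 46·256 + 24 = 11800 = 0x2E18.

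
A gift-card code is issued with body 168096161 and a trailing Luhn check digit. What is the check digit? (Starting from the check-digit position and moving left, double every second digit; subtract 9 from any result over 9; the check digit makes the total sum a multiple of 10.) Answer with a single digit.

Partial digits right→left: 1 6 1 6 9 0 8 6 1
Double every second digit counting from the check-digit position (so the 1st, 3rd, 5th, ... of the partial from the right).
  doubled (with −9 where >9): 2 2 9 7 2 → sum 22
  kept as-is: 6 6 0 6 → sum 18
Total = 22 + 18 = 40.
Check digit = (10 − (40 mod 10)) mod 10 = 0.

0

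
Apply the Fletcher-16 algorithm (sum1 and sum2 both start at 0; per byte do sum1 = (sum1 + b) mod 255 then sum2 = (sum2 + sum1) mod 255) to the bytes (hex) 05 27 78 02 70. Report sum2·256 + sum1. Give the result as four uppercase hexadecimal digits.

Running sums (mod 255):
  after byte 0 (05): sum1=5, sum2=5
  after byte 1 (27): sum1=44, sum2=49
  after byte 2 (78): sum1=164, sum2=213
  after byte 3 (02): sum1=166, sum2=124
  after byte 4 (70): sum1=23, sum2=147
Checksum = sum2·256 + sum1 = 147·256 + 23 = 37655 = 0x9317.

9317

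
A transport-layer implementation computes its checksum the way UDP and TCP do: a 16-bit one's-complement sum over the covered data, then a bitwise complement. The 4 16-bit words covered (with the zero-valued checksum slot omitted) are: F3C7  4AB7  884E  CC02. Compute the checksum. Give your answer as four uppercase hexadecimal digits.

One's-complement addition (fold any carry out of bit 15 back into bit 0):
  0xF3C7 + 0x4AB7 = 0x13E7E → wrap carry → 0x3E7F
  0x3E7F + 0x884E = 0x0C6CD
  0xC6CD + 0xCC02 = 0x192CF → wrap carry → 0x92D0
One's-complement sum = 0x92D0.
Checksum = ~0x92D0 & 0xFFFF = 0x6D2F.

6D2F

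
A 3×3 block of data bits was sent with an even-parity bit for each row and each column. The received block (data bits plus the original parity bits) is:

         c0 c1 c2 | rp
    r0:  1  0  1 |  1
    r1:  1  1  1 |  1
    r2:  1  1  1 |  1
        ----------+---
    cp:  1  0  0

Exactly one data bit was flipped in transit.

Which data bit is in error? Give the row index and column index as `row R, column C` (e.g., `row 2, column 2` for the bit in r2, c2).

Recompute each row's even parity and compare to rp:
  r0: data parity 0, sent rp 1 → mismatch
  r1: data parity 1, sent rp 1 → ok
  r2: data parity 1, sent rp 1 → ok
Recompute each column's even parity and compare to cp:
  c0: data parity 1, sent cp 1 → ok
  c1: data parity 0, sent cp 0 → ok
  c2: data parity 1, sent cp 0 → mismatch
Exactly one row (r0) and one column (c2) fail → the flipped bit is at their intersection.

row 0, column 2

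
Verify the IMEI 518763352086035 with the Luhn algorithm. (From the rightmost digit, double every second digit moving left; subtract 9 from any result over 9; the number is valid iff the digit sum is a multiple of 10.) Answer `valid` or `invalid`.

valid

From the right, keep odd positions and double even positions (subtract 9 from any doubled value over 9):
  doubled (positions 2,4,...): 6 3 0 1 6 5 2 → sum 23
  kept (positions 1,3,...): 5 0 8 2 3 6 8 5 → sum 37
Total = 60.
60 mod 10 = 0, so the number is valid.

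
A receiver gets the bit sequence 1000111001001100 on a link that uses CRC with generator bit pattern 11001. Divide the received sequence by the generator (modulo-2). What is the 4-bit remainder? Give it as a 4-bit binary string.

0000

Modulo-2 division of 1000111001001100 by 11001:
  pos 0: 10001 XOR 11001 = 01000
  pos 1: 10001 XOR 11001 = 01000
  pos 2: 10001 XOR 11001 = 01000
  pos 3: 10000 XOR 11001 = 01001
  pos 4: 10010 XOR 11001 = 01011
  pos 5: 10111 XOR 11001 = 01110
  pos 6: 11100 XOR 11001 = 00101
  pos 8: 10101 XOR 11001 = 01100
  pos 9: 11001 XOR 11001 = 00000
Remainder = 0000 (zero — the frame passes the CRC check).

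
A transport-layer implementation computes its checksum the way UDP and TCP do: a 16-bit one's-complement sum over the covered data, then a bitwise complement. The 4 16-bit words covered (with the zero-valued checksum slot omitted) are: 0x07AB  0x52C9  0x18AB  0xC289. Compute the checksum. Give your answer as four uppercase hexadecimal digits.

CA56

One's-complement addition (fold any carry out of bit 15 back into bit 0):
  0x07AB + 0x52C9 = 0x05A74
  0x5A74 + 0x18AB = 0x0731F
  0x731F + 0xC289 = 0x135A8 → wrap carry → 0x35A9
One's-complement sum = 0x35A9.
Checksum = ~0x35A9 & 0xFFFF = 0xCA56.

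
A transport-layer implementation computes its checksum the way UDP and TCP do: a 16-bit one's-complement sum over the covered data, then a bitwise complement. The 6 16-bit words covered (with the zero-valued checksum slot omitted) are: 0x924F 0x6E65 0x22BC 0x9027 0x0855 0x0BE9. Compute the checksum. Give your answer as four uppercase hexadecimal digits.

3829

One's-complement addition (fold any carry out of bit 15 back into bit 0):
  0x924F + 0x6E65 = 0x100B4 → wrap carry → 0x00B5
  0x00B5 + 0x22BC = 0x02371
  0x2371 + 0x9027 = 0x0B398
  0xB398 + 0x0855 = 0x0BBED
  0xBBED + 0x0BE9 = 0x0C7D6
One's-complement sum = 0xC7D6.
Checksum = ~0xC7D6 & 0xFFFF = 0x3829.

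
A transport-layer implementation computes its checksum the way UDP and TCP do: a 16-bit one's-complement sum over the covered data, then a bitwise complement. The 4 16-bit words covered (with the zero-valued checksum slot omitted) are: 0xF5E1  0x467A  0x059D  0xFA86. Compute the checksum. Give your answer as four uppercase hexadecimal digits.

C37F

One's-complement addition (fold any carry out of bit 15 back into bit 0):
  0xF5E1 + 0x467A = 0x13C5B → wrap carry → 0x3C5C
  0x3C5C + 0x059D = 0x041F9
  0x41F9 + 0xFA86 = 0x13C7F → wrap carry → 0x3C80
One's-complement sum = 0x3C80.
Checksum = ~0x3C80 & 0xFFFF = 0xC37F.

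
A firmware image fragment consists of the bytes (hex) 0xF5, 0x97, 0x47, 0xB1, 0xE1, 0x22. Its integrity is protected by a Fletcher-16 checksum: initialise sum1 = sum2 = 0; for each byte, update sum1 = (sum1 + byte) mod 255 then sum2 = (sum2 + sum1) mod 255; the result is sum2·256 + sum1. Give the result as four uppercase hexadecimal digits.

Running sums (mod 255):
  after byte 0 (0xF5): sum1=245, sum2=245
  after byte 1 (0x97): sum1=141, sum2=131
  after byte 2 (0x47): sum1=212, sum2=88
  after byte 3 (0xB1): sum1=134, sum2=222
  after byte 4 (0xE1): sum1=104, sum2=71
  after byte 5 (0x22): sum1=138, sum2=209
Checksum = sum2·256 + sum1 = 209·256 + 138 = 53642 = 0xD18A.

D18A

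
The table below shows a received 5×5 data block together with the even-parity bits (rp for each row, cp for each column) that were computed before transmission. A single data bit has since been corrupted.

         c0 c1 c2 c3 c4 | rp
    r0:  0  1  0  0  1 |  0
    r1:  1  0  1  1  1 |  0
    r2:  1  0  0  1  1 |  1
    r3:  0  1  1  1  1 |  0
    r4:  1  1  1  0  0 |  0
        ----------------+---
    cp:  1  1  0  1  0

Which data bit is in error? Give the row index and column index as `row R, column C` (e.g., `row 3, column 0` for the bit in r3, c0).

Recompute each row's even parity and compare to rp:
  r0: data parity 0, sent rp 0 → ok
  r1: data parity 0, sent rp 0 → ok
  r2: data parity 1, sent rp 1 → ok
  r3: data parity 0, sent rp 0 → ok
  r4: data parity 1, sent rp 0 → mismatch
Recompute each column's even parity and compare to cp:
  c0: data parity 1, sent cp 1 → ok
  c1: data parity 1, sent cp 1 → ok
  c2: data parity 1, sent cp 0 → mismatch
  c3: data parity 1, sent cp 1 → ok
  c4: data parity 0, sent cp 0 → ok
Exactly one row (r4) and one column (c2) fail → the flipped bit is at their intersection.

row 4, column 2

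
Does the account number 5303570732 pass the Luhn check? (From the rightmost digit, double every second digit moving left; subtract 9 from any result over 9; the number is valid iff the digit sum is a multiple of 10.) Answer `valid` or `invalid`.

valid

From the right, keep odd positions and double even positions (subtract 9 from any doubled value over 9):
  doubled (positions 2,4,...): 6 0 1 0 1 → sum 8
  kept (positions 1,3,...): 2 7 7 3 3 → sum 22
Total = 30.
30 mod 10 = 0, so the number is valid.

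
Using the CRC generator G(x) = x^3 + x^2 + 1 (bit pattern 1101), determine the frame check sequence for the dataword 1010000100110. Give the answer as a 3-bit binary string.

010

Append 3 zeros: 1010000100110000. Divide by 1101 (XOR where the leading bit is 1):
  pos 0: 1010 XOR 1101 = 0111
  pos 1: 1110 XOR 1101 = 0011
  pos 3: 1100 XOR 1101 = 0001
  pos 6: 1100 XOR 1101 = 0001
  pos 9: 1110 XOR 1101 = 0011
  pos 11: 1100 XOR 1101 = 0001
Remainder (last 3 bits) = 010. This is the CRC / FCS.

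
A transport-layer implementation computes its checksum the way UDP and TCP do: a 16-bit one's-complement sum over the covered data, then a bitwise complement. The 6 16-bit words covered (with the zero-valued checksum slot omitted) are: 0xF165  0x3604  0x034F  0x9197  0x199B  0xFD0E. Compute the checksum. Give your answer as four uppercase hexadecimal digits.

2D05

One's-complement addition (fold any carry out of bit 15 back into bit 0):
  0xF165 + 0x3604 = 0x12769 → wrap carry → 0x276A
  0x276A + 0x034F = 0x02AB9
  0x2AB9 + 0x9197 = 0x0BC50
  0xBC50 + 0x199B = 0x0D5EB
  0xD5EB + 0xFD0E = 0x1D2F9 → wrap carry → 0xD2FA
One's-complement sum = 0xD2FA.
Checksum = ~0xD2FA & 0xFFFF = 0x2D05.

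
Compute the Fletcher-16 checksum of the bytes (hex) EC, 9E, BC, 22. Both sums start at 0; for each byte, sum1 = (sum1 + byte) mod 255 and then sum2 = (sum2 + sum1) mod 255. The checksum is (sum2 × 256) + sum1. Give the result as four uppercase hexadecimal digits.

2B6A

Running sums (mod 255):
  after byte 0 (EC): sum1=236, sum2=236
  after byte 1 (9E): sum1=139, sum2=120
  after byte 2 (BC): sum1=72, sum2=192
  after byte 3 (22): sum1=106, sum2=43
Checksum = sum2·256 + sum1 = 43·256 + 106 = 11114 = 0x2B6A.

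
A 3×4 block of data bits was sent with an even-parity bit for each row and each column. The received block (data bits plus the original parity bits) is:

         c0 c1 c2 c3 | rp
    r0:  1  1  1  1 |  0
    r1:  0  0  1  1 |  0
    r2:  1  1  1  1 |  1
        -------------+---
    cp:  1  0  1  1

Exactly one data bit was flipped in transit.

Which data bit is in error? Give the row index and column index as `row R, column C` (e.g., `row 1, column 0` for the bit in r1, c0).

Recompute each row's even parity and compare to rp:
  r0: data parity 0, sent rp 0 → ok
  r1: data parity 0, sent rp 0 → ok
  r2: data parity 0, sent rp 1 → mismatch
Recompute each column's even parity and compare to cp:
  c0: data parity 0, sent cp 1 → mismatch
  c1: data parity 0, sent cp 0 → ok
  c2: data parity 1, sent cp 1 → ok
  c3: data parity 1, sent cp 1 → ok
Exactly one row (r2) and one column (c0) fail → the flipped bit is at their intersection.

row 2, column 0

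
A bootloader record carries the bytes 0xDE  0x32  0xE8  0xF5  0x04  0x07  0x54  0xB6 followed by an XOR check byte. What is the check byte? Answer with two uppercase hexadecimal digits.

10

XOR the bytes together:
  start with 0xDE
  0xDE ⊕ 0x32 = 0xEC
  0xEC ⊕ 0xE8 = 0x04
  0x04 ⊕ 0xF5 = 0xF1
  0xF1 ⊕ 0x04 = 0xF5
  0xF5 ⊕ 0x07 = 0xF2
  0xF2 ⊕ 0x54 = 0xA6
  0xA6 ⊕ 0xB6 = 0x10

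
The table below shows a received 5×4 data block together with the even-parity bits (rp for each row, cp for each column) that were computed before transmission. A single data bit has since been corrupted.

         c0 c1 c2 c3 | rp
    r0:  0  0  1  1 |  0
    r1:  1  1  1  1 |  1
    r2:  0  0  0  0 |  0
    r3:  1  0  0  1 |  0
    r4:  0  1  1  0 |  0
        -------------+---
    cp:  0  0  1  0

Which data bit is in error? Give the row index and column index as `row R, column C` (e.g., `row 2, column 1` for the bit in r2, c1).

row 1, column 3

Recompute each row's even parity and compare to rp:
  r0: data parity 0, sent rp 0 → ok
  r1: data parity 0, sent rp 1 → mismatch
  r2: data parity 0, sent rp 0 → ok
  r3: data parity 0, sent rp 0 → ok
  r4: data parity 0, sent rp 0 → ok
Recompute each column's even parity and compare to cp:
  c0: data parity 0, sent cp 0 → ok
  c1: data parity 0, sent cp 0 → ok
  c2: data parity 1, sent cp 1 → ok
  c3: data parity 1, sent cp 0 → mismatch
Exactly one row (r1) and one column (c3) fail → the flipped bit is at their intersection.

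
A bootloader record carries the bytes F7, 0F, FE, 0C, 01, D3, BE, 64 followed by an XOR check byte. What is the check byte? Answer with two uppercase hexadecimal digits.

02

XOR the bytes together:
  start with 0xF7
  0xF7 ⊕ 0x0F = 0xF8
  0xF8 ⊕ 0xFE = 0x06
  0x06 ⊕ 0x0C = 0x0A
  0x0A ⊕ 0x01 = 0x0B
  0x0B ⊕ 0xD3 = 0xD8
  0xD8 ⊕ 0xBE = 0x66
  0x66 ⊕ 0x64 = 0x02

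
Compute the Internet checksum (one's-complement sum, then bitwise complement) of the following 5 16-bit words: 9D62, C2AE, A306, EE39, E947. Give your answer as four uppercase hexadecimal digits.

One's-complement addition (fold any carry out of bit 15 back into bit 0):
  0x9D62 + 0xC2AE = 0x16010 → wrap carry → 0x6011
  0x6011 + 0xA306 = 0x10317 → wrap carry → 0x0318
  0x0318 + 0xEE39 = 0x0F151
  0xF151 + 0xE947 = 0x1DA98 → wrap carry → 0xDA99
One's-complement sum = 0xDA99.
Checksum = ~0xDA99 & 0xFFFF = 0x2566.

2566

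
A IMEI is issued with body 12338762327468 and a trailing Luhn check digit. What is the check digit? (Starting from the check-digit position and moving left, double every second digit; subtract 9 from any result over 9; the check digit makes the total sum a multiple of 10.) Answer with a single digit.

Partial digits right→left: 8 6 4 7 2 3 2 6 7 8 3 3 2 1
Double every second digit counting from the check-digit position (so the 1st, 3rd, 5th, ... of the partial from the right).
  doubled (with −9 where >9): 7 8 4 4 5 6 4 → sum 38
  kept as-is: 6 7 3 6 8 3 1 → sum 34
Total = 38 + 34 = 72.
Check digit = (10 − (72 mod 10)) mod 10 = 8.

8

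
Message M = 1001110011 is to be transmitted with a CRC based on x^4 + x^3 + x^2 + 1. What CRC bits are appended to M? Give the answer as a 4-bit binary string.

1010

Append 4 zeros: 10011100110000. Divide by 11101 (XOR where the leading bit is 1):
  pos 0: 10011 XOR 11101 = 01110
  pos 1: 11101 XOR 11101 = 00000
  pos 8: 11000 XOR 11101 = 00101
Remainder (last 4 bits) = 1010. This is the CRC / FCS.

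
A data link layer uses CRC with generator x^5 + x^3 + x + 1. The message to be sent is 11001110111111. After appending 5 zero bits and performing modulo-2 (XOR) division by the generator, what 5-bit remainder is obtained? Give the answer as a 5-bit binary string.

Append 5 zeros: 1100111011111100000. Divide by 101011 (XOR where the leading bit is 1):
  pos 0: 110011 XOR 101011 = 011000
  pos 1: 110001 XOR 101011 = 011010
  pos 2: 110100 XOR 101011 = 011111
  pos 3: 111111 XOR 101011 = 010100
  pos 4: 101001 XOR 101011 = 000010
  pos 8: 101111 XOR 101011 = 000100
  pos 11: 100000 XOR 101011 = 001011
  pos 13: 101100 XOR 101011 = 000111
Remainder (last 5 bits) = 00111. This is the CRC / FCS.

00111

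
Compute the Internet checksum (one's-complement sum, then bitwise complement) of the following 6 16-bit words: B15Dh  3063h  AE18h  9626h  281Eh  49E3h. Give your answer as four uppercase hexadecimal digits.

One's-complement addition (fold any carry out of bit 15 back into bit 0):
  0xB15D + 0x3063 = 0x0E1C0
  0xE1C0 + 0xAE18 = 0x18FD8 → wrap carry → 0x8FD9
  0x8FD9 + 0x9626 = 0x125FF → wrap carry → 0x2600
  0x2600 + 0x281E = 0x04E1E
  0x4E1E + 0x49E3 = 0x09801
One's-complement sum = 0x9801.
Checksum = ~0x9801 & 0xFFFF = 0x67FE.

67FE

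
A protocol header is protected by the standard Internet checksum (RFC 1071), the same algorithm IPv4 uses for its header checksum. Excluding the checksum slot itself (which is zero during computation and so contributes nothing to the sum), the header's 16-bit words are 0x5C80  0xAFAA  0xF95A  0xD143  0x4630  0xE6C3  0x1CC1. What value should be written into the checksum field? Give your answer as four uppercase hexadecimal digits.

DF80

One's-complement addition (fold any carry out of bit 15 back into bit 0):
  0x5C80 + 0xAFAA = 0x10C2A → wrap carry → 0x0C2B
  0x0C2B + 0xF95A = 0x10585 → wrap carry → 0x0586
  0x0586 + 0xD143 = 0x0D6C9
  0xD6C9 + 0x4630 = 0x11CF9 → wrap carry → 0x1CFA
  0x1CFA + 0xE6C3 = 0x103BD → wrap carry → 0x03BE
  0x03BE + 0x1CC1 = 0x0207F
One's-complement sum = 0x207F.
Checksum = ~0x207F & 0xFFFF = 0xDF80.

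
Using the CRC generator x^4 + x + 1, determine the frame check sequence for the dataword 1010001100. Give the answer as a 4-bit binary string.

0100

Append 4 zeros: 10100011000000. Divide by 10011 (XOR where the leading bit is 1):
  pos 0: 10100 XOR 10011 = 00111
  pos 2: 11101 XOR 10011 = 01110
  pos 3: 11101 XOR 10011 = 01110
  pos 4: 11100 XOR 10011 = 01111
  pos 5: 11110 XOR 10011 = 01101
  pos 6: 11010 XOR 10011 = 01001
  pos 7: 10010 XOR 10011 = 00001
Remainder (last 4 bits) = 0100. This is the CRC / FCS.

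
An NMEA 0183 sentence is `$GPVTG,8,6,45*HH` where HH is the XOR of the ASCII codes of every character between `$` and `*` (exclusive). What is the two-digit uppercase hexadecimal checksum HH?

71

XOR the ASCII codes of the payload characters:
  'G' = 0x47 → acc = 0x47
  'P' = 0x50 → acc = 0x17
  'V' = 0x56 → acc = 0x41
  'T' = 0x54 → acc = 0x15
  'G' = 0x47 → acc = 0x52
  ',' = 0x2C → acc = 0x7E
  '8' = 0x38 → acc = 0x46
  ',' = 0x2C → acc = 0x6A
  '6' = 0x36 → acc = 0x5C
  ',' = 0x2C → acc = 0x70
  '4' = 0x34 → acc = 0x44
  '5' = 0x35 → acc = 0x71
Checksum = 0x71.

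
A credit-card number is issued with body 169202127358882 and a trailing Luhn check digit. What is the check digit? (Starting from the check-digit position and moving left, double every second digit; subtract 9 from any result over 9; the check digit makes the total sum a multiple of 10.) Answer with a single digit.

Partial digits right→left: 2 8 8 8 5 3 7 2 1 2 0 2 9 6 1
Double every second digit counting from the check-digit position (so the 1st, 3rd, 5th, ... of the partial from the right).
  doubled (with −9 where >9): 4 7 1 5 2 0 9 2 → sum 30
  kept as-is: 8 8 3 2 2 2 6 → sum 31
Total = 30 + 31 = 61.
Check digit = (10 − (61 mod 10)) mod 10 = 9.

9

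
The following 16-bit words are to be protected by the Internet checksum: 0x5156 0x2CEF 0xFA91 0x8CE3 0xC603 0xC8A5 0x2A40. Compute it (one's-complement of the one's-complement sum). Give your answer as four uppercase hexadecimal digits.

One's-complement addition (fold any carry out of bit 15 back into bit 0):
  0x5156 + 0x2CEF = 0x07E45
  0x7E45 + 0xFA91 = 0x178D6 → wrap carry → 0x78D7
  0x78D7 + 0x8CE3 = 0x105BA → wrap carry → 0x05BB
  0x05BB + 0xC603 = 0x0CBBE
  0xCBBE + 0xC8A5 = 0x19463 → wrap carry → 0x9464
  0x9464 + 0x2A40 = 0x0BEA4
One's-complement sum = 0xBEA4.
Checksum = ~0xBEA4 & 0xFFFF = 0x415B.

415B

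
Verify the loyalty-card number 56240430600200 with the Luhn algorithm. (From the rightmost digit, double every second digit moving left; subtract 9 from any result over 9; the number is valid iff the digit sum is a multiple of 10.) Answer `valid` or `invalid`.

From the right, keep odd positions and double even positions (subtract 9 from any doubled value over 9):
  doubled (positions 2,4,...): 0 0 3 6 0 4 1 → sum 14
  kept (positions 1,3,...): 0 2 0 0 4 4 6 → sum 16
Total = 30.
30 mod 10 = 0, so the number is valid.

valid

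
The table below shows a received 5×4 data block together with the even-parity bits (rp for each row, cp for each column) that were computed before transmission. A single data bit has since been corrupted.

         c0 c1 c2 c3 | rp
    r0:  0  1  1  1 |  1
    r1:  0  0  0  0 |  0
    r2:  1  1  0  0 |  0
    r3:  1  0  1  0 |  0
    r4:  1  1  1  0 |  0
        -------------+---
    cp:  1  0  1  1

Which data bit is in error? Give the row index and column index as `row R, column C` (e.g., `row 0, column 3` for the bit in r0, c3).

row 4, column 1

Recompute each row's even parity and compare to rp:
  r0: data parity 1, sent rp 1 → ok
  r1: data parity 0, sent rp 0 → ok
  r2: data parity 0, sent rp 0 → ok
  r3: data parity 0, sent rp 0 → ok
  r4: data parity 1, sent rp 0 → mismatch
Recompute each column's even parity and compare to cp:
  c0: data parity 1, sent cp 1 → ok
  c1: data parity 1, sent cp 0 → mismatch
  c2: data parity 1, sent cp 1 → ok
  c3: data parity 1, sent cp 1 → ok
Exactly one row (r4) and one column (c1) fail → the flipped bit is at their intersection.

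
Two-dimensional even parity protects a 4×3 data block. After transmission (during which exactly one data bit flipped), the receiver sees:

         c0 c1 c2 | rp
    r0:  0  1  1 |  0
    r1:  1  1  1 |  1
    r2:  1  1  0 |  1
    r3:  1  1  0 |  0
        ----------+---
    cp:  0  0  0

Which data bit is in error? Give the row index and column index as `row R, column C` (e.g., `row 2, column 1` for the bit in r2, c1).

Recompute each row's even parity and compare to rp:
  r0: data parity 0, sent rp 0 → ok
  r1: data parity 1, sent rp 1 → ok
  r2: data parity 0, sent rp 1 → mismatch
  r3: data parity 0, sent rp 0 → ok
Recompute each column's even parity and compare to cp:
  c0: data parity 1, sent cp 0 → mismatch
  c1: data parity 0, sent cp 0 → ok
  c2: data parity 0, sent cp 0 → ok
Exactly one row (r2) and one column (c0) fail → the flipped bit is at their intersection.

row 2, column 0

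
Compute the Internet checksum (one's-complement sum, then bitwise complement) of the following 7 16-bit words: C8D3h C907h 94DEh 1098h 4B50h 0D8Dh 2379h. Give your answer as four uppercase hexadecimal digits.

4C57

One's-complement addition (fold any carry out of bit 15 back into bit 0):
  0xC8D3 + 0xC907 = 0x191DA → wrap carry → 0x91DB
  0x91DB + 0x94DE = 0x126B9 → wrap carry → 0x26BA
  0x26BA + 0x1098 = 0x03752
  0x3752 + 0x4B50 = 0x082A2
  0x82A2 + 0x0D8D = 0x0902F
  0x902F + 0x2379 = 0x0B3A8
One's-complement sum = 0xB3A8.
Checksum = ~0xB3A8 & 0xFFFF = 0x4C57.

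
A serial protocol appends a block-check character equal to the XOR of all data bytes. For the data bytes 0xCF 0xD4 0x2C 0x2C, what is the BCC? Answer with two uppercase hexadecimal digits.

XOR the bytes together:
  start with 0xCF
  0xCF ⊕ 0xD4 = 0x1B
  0x1B ⊕ 0x2C = 0x37
  0x37 ⊕ 0x2C = 0x1B

1B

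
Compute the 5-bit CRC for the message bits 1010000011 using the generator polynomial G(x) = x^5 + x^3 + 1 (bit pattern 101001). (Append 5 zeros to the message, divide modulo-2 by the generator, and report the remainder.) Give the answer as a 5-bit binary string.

Append 5 zeros: 101000001100000. Divide by 101001 (XOR where the leading bit is 1):
  pos 0: 101000 XOR 101001 = 000001
  pos 5: 100110 XOR 101001 = 001111
  pos 7: 111100 XOR 101001 = 010101
  pos 8: 101010 XOR 101001 = 000011
Remainder (last 5 bits) = 00110. This is the CRC / FCS.

00110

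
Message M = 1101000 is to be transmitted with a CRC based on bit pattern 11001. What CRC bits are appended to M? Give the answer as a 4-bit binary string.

Append 4 zeros: 11010000000. Divide by 11001 (XOR where the leading bit is 1):
  pos 0: 11010 XOR 11001 = 00011
  pos 3: 11000 XOR 11001 = 00001
Remainder (last 4 bits) = 1000. This is the CRC / FCS.

1000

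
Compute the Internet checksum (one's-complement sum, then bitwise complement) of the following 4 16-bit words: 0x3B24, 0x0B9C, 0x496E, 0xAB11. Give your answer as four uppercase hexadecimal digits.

One's-complement addition (fold any carry out of bit 15 back into bit 0):
  0x3B24 + 0x0B9C = 0x046C0
  0x46C0 + 0x496E = 0x0902E
  0x902E + 0xAB11 = 0x13B3F → wrap carry → 0x3B40
One's-complement sum = 0x3B40.
Checksum = ~0x3B40 & 0xFFFF = 0xC4BF.

C4BF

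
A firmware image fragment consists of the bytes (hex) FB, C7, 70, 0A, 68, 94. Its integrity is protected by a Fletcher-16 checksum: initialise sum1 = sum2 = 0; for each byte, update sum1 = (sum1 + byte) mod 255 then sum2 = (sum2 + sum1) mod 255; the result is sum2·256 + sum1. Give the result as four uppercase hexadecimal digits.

143B

Running sums (mod 255):
  after byte 0 (FB): sum1=251, sum2=251
  after byte 1 (C7): sum1=195, sum2=191
  after byte 2 (70): sum1=52, sum2=243
  after byte 3 (0A): sum1=62, sum2=50
  after byte 4 (68): sum1=166, sum2=216
  after byte 5 (94): sum1=59, sum2=20
Checksum = sum2·256 + sum1 = 20·256 + 59 = 5179 = 0x143B.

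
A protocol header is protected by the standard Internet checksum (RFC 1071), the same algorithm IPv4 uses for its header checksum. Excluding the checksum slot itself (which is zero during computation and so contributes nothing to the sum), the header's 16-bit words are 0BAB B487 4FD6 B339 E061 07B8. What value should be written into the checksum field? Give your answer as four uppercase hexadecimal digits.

One's-complement addition (fold any carry out of bit 15 back into bit 0):
  0x0BAB + 0xB487 = 0x0C032
  0xC032 + 0x4FD6 = 0x11008 → wrap carry → 0x1009
  0x1009 + 0xB339 = 0x0C342
  0xC342 + 0xE061 = 0x1A3A3 → wrap carry → 0xA3A4
  0xA3A4 + 0x07B8 = 0x0AB5C
One's-complement sum = 0xAB5C.
Checksum = ~0xAB5C & 0xFFFF = 0x54A3.

54A3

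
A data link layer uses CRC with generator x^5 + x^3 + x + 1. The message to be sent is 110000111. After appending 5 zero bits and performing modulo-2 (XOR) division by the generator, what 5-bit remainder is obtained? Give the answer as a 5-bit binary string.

Append 5 zeros: 11000011100000. Divide by 101011 (XOR where the leading bit is 1):
  pos 0: 110000 XOR 101011 = 011011
  pos 1: 110111 XOR 101011 = 011100
  pos 2: 111001 XOR 101011 = 010010
  pos 3: 100101 XOR 101011 = 001110
  pos 5: 111000 XOR 101011 = 010011
  pos 6: 100110 XOR 101011 = 001101
  pos 8: 110100 XOR 101011 = 011111
Remainder (last 5 bits) = 11111. This is the CRC / FCS.

11111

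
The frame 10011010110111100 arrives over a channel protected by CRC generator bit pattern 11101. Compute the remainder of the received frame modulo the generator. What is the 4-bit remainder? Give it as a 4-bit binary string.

Modulo-2 division of 10011010110111100 by 11101:
  pos 0: 10011 XOR 11101 = 01110
  pos 1: 11100 XOR 11101 = 00001
  pos 5: 11011 XOR 11101 = 00110
  pos 7: 11001 XOR 11101 = 00100
  pos 9: 10011 XOR 11101 = 01110
  pos 10: 11101 XOR 11101 = 00000
Remainder = 0000 (zero — the frame passes the CRC check).

0000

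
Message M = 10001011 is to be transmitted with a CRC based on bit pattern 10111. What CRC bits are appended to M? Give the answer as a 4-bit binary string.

1111

Append 4 zeros: 100010110000. Divide by 10111 (XOR where the leading bit is 1):
  pos 0: 10001 XOR 10111 = 00110
  pos 2: 11001 XOR 10111 = 01110
  pos 3: 11101 XOR 10111 = 01010
  pos 4: 10100 XOR 10111 = 00011
  pos 7: 11000 XOR 10111 = 01111
Remainder (last 4 bits) = 1111. This is the CRC / FCS.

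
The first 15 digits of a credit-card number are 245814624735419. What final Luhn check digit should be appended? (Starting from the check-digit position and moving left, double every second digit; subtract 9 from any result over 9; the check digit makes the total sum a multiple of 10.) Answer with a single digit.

8

Partial digits right→left: 9 1 4 5 3 7 4 2 6 4 1 8 5 4 2
Double every second digit counting from the check-digit position (so the 1st, 3rd, 5th, ... of the partial from the right).
  doubled (with −9 where >9): 9 8 6 8 3 2 1 4 → sum 41
  kept as-is: 1 5 7 2 4 8 4 → sum 31
Total = 41 + 31 = 72.
Check digit = (10 − (72 mod 10)) mod 10 = 8.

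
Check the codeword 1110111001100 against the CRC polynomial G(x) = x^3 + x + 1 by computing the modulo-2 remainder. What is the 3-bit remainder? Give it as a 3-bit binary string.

Modulo-2 division of 1110111001100 by 1011:
  pos 0: 1110 XOR 1011 = 0101
  pos 1: 1011 XOR 1011 = 0000
  pos 5: 1100 XOR 1011 = 0111
  pos 6: 1111 XOR 1011 = 0100
  pos 7: 1001 XOR 1011 = 0010
  pos 9: 1000 XOR 1011 = 0011
Remainder = 011 (nonzero — an error is detected).

011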